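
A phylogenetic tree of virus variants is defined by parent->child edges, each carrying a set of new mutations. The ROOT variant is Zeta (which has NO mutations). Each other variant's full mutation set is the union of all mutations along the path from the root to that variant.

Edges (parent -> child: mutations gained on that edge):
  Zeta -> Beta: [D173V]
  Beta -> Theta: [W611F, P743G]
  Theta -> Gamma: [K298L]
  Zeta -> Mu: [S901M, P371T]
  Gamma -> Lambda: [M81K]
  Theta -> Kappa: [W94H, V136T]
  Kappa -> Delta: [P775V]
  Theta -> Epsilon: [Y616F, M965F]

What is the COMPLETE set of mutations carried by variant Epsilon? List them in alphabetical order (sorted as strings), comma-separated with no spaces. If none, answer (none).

Answer: D173V,M965F,P743G,W611F,Y616F

Derivation:
At Zeta: gained [] -> total []
At Beta: gained ['D173V'] -> total ['D173V']
At Theta: gained ['W611F', 'P743G'] -> total ['D173V', 'P743G', 'W611F']
At Epsilon: gained ['Y616F', 'M965F'] -> total ['D173V', 'M965F', 'P743G', 'W611F', 'Y616F']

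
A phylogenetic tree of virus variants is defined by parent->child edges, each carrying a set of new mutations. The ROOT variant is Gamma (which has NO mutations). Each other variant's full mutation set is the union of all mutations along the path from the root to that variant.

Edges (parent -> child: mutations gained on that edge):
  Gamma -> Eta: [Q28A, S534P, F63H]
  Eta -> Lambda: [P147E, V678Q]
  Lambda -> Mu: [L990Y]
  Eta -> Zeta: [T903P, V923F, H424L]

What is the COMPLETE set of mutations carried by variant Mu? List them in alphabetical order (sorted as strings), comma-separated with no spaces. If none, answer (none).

At Gamma: gained [] -> total []
At Eta: gained ['Q28A', 'S534P', 'F63H'] -> total ['F63H', 'Q28A', 'S534P']
At Lambda: gained ['P147E', 'V678Q'] -> total ['F63H', 'P147E', 'Q28A', 'S534P', 'V678Q']
At Mu: gained ['L990Y'] -> total ['F63H', 'L990Y', 'P147E', 'Q28A', 'S534P', 'V678Q']

Answer: F63H,L990Y,P147E,Q28A,S534P,V678Q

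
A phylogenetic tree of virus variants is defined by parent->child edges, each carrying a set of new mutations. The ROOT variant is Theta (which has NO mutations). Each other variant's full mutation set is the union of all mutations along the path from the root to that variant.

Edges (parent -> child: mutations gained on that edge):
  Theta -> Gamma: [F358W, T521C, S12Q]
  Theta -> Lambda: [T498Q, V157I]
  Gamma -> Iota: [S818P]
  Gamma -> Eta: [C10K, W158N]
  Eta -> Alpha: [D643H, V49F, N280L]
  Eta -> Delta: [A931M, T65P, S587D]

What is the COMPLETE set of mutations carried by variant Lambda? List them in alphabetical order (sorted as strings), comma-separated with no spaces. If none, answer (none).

Answer: T498Q,V157I

Derivation:
At Theta: gained [] -> total []
At Lambda: gained ['T498Q', 'V157I'] -> total ['T498Q', 'V157I']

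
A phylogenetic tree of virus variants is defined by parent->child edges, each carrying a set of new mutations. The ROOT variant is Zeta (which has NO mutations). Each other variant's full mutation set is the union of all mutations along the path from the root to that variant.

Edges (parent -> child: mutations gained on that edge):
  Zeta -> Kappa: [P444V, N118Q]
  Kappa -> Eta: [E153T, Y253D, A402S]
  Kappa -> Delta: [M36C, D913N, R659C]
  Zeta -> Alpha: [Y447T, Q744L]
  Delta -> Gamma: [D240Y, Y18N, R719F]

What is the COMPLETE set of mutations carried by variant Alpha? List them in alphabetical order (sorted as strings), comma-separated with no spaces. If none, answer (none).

Answer: Q744L,Y447T

Derivation:
At Zeta: gained [] -> total []
At Alpha: gained ['Y447T', 'Q744L'] -> total ['Q744L', 'Y447T']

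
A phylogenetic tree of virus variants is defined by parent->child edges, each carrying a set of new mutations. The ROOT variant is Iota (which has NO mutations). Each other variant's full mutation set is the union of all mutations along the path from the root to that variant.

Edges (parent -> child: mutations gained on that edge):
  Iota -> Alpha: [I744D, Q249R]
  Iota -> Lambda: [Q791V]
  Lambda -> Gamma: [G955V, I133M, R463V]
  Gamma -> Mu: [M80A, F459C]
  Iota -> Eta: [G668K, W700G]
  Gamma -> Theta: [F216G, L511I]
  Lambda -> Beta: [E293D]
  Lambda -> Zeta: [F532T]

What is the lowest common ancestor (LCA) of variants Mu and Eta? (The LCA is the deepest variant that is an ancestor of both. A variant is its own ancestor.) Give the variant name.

Path from root to Mu: Iota -> Lambda -> Gamma -> Mu
  ancestors of Mu: {Iota, Lambda, Gamma, Mu}
Path from root to Eta: Iota -> Eta
  ancestors of Eta: {Iota, Eta}
Common ancestors: {Iota}
Walk up from Eta: Eta (not in ancestors of Mu), Iota (in ancestors of Mu)
Deepest common ancestor (LCA) = Iota

Answer: Iota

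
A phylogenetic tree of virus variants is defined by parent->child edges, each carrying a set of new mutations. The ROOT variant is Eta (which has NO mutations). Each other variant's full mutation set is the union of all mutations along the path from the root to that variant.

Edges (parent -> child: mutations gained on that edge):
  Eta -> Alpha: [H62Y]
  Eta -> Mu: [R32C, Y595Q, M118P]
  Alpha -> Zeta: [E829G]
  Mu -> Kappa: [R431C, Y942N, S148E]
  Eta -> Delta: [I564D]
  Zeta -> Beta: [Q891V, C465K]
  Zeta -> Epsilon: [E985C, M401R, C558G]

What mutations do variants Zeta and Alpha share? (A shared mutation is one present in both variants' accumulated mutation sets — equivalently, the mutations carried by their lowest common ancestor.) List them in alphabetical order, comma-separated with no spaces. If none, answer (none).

Answer: H62Y

Derivation:
Accumulating mutations along path to Zeta:
  At Eta: gained [] -> total []
  At Alpha: gained ['H62Y'] -> total ['H62Y']
  At Zeta: gained ['E829G'] -> total ['E829G', 'H62Y']
Mutations(Zeta) = ['E829G', 'H62Y']
Accumulating mutations along path to Alpha:
  At Eta: gained [] -> total []
  At Alpha: gained ['H62Y'] -> total ['H62Y']
Mutations(Alpha) = ['H62Y']
Intersection: ['E829G', 'H62Y'] ∩ ['H62Y'] = ['H62Y']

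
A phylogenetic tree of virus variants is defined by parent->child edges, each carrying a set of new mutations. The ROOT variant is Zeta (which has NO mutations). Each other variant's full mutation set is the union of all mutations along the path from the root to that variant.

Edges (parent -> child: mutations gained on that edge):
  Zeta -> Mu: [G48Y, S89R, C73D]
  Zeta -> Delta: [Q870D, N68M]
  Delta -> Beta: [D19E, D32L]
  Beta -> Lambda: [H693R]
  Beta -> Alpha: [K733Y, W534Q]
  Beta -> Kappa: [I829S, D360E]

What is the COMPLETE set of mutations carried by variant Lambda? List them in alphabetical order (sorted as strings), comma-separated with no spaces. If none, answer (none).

Answer: D19E,D32L,H693R,N68M,Q870D

Derivation:
At Zeta: gained [] -> total []
At Delta: gained ['Q870D', 'N68M'] -> total ['N68M', 'Q870D']
At Beta: gained ['D19E', 'D32L'] -> total ['D19E', 'D32L', 'N68M', 'Q870D']
At Lambda: gained ['H693R'] -> total ['D19E', 'D32L', 'H693R', 'N68M', 'Q870D']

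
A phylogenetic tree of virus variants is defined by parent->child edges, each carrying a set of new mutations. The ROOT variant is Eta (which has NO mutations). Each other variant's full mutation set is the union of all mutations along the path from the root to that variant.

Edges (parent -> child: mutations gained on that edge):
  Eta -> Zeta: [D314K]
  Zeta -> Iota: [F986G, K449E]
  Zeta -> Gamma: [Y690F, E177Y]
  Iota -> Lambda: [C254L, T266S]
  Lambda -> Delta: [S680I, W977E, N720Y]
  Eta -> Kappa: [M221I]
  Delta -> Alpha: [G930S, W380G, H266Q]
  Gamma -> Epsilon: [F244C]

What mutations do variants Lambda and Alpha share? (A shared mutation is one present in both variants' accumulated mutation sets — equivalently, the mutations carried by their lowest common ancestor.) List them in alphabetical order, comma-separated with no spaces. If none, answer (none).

Answer: C254L,D314K,F986G,K449E,T266S

Derivation:
Accumulating mutations along path to Lambda:
  At Eta: gained [] -> total []
  At Zeta: gained ['D314K'] -> total ['D314K']
  At Iota: gained ['F986G', 'K449E'] -> total ['D314K', 'F986G', 'K449E']
  At Lambda: gained ['C254L', 'T266S'] -> total ['C254L', 'D314K', 'F986G', 'K449E', 'T266S']
Mutations(Lambda) = ['C254L', 'D314K', 'F986G', 'K449E', 'T266S']
Accumulating mutations along path to Alpha:
  At Eta: gained [] -> total []
  At Zeta: gained ['D314K'] -> total ['D314K']
  At Iota: gained ['F986G', 'K449E'] -> total ['D314K', 'F986G', 'K449E']
  At Lambda: gained ['C254L', 'T266S'] -> total ['C254L', 'D314K', 'F986G', 'K449E', 'T266S']
  At Delta: gained ['S680I', 'W977E', 'N720Y'] -> total ['C254L', 'D314K', 'F986G', 'K449E', 'N720Y', 'S680I', 'T266S', 'W977E']
  At Alpha: gained ['G930S', 'W380G', 'H266Q'] -> total ['C254L', 'D314K', 'F986G', 'G930S', 'H266Q', 'K449E', 'N720Y', 'S680I', 'T266S', 'W380G', 'W977E']
Mutations(Alpha) = ['C254L', 'D314K', 'F986G', 'G930S', 'H266Q', 'K449E', 'N720Y', 'S680I', 'T266S', 'W380G', 'W977E']
Intersection: ['C254L', 'D314K', 'F986G', 'K449E', 'T266S'] ∩ ['C254L', 'D314K', 'F986G', 'G930S', 'H266Q', 'K449E', 'N720Y', 'S680I', 'T266S', 'W380G', 'W977E'] = ['C254L', 'D314K', 'F986G', 'K449E', 'T266S']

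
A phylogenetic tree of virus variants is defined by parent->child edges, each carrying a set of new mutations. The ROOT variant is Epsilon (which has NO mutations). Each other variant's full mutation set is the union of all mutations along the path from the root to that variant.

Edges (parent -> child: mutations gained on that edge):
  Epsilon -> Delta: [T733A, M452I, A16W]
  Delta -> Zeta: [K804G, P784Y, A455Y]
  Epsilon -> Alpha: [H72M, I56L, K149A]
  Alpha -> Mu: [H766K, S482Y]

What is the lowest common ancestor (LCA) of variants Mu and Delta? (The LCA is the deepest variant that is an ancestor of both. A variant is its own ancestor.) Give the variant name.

Answer: Epsilon

Derivation:
Path from root to Mu: Epsilon -> Alpha -> Mu
  ancestors of Mu: {Epsilon, Alpha, Mu}
Path from root to Delta: Epsilon -> Delta
  ancestors of Delta: {Epsilon, Delta}
Common ancestors: {Epsilon}
Walk up from Delta: Delta (not in ancestors of Mu), Epsilon (in ancestors of Mu)
Deepest common ancestor (LCA) = Epsilon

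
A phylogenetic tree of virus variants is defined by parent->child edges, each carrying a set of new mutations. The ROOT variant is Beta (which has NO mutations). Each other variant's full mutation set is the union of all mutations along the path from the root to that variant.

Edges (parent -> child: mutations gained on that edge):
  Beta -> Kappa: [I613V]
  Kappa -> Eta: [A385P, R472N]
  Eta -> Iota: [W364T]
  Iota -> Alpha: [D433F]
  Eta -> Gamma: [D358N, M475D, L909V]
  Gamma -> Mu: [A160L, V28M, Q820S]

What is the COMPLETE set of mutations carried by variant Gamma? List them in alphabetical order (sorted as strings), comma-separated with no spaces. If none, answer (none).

At Beta: gained [] -> total []
At Kappa: gained ['I613V'] -> total ['I613V']
At Eta: gained ['A385P', 'R472N'] -> total ['A385P', 'I613V', 'R472N']
At Gamma: gained ['D358N', 'M475D', 'L909V'] -> total ['A385P', 'D358N', 'I613V', 'L909V', 'M475D', 'R472N']

Answer: A385P,D358N,I613V,L909V,M475D,R472N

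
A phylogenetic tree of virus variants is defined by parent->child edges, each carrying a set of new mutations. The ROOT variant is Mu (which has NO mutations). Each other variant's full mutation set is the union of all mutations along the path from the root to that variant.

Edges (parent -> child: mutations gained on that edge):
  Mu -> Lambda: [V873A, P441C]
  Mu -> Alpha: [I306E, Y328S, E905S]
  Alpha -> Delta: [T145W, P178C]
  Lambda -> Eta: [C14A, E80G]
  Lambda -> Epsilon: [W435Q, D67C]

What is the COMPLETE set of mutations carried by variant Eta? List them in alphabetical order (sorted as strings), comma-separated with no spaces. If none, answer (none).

At Mu: gained [] -> total []
At Lambda: gained ['V873A', 'P441C'] -> total ['P441C', 'V873A']
At Eta: gained ['C14A', 'E80G'] -> total ['C14A', 'E80G', 'P441C', 'V873A']

Answer: C14A,E80G,P441C,V873A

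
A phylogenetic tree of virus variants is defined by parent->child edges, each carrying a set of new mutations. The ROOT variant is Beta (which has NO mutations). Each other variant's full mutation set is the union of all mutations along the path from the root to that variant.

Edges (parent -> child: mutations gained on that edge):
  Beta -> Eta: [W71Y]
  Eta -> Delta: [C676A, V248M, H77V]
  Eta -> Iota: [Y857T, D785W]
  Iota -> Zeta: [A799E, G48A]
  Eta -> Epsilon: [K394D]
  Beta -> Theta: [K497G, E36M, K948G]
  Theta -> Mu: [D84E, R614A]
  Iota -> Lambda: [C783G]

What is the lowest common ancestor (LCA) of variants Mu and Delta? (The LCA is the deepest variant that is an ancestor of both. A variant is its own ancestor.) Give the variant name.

Path from root to Mu: Beta -> Theta -> Mu
  ancestors of Mu: {Beta, Theta, Mu}
Path from root to Delta: Beta -> Eta -> Delta
  ancestors of Delta: {Beta, Eta, Delta}
Common ancestors: {Beta}
Walk up from Delta: Delta (not in ancestors of Mu), Eta (not in ancestors of Mu), Beta (in ancestors of Mu)
Deepest common ancestor (LCA) = Beta

Answer: Beta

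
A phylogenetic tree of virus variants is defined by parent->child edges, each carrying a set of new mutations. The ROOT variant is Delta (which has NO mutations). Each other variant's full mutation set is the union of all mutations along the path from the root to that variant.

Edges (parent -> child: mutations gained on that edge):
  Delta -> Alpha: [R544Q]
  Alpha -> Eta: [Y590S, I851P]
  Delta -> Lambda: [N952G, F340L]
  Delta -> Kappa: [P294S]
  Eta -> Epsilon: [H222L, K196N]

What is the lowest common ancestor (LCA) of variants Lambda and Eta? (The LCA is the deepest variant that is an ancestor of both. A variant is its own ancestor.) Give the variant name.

Answer: Delta

Derivation:
Path from root to Lambda: Delta -> Lambda
  ancestors of Lambda: {Delta, Lambda}
Path from root to Eta: Delta -> Alpha -> Eta
  ancestors of Eta: {Delta, Alpha, Eta}
Common ancestors: {Delta}
Walk up from Eta: Eta (not in ancestors of Lambda), Alpha (not in ancestors of Lambda), Delta (in ancestors of Lambda)
Deepest common ancestor (LCA) = Delta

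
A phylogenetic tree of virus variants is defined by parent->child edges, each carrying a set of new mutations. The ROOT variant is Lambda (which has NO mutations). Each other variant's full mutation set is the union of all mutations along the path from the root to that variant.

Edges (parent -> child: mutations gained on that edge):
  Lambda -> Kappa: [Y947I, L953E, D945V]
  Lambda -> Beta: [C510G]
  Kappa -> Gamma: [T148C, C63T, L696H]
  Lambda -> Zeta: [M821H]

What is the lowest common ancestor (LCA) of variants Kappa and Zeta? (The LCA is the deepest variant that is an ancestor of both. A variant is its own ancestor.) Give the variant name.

Answer: Lambda

Derivation:
Path from root to Kappa: Lambda -> Kappa
  ancestors of Kappa: {Lambda, Kappa}
Path from root to Zeta: Lambda -> Zeta
  ancestors of Zeta: {Lambda, Zeta}
Common ancestors: {Lambda}
Walk up from Zeta: Zeta (not in ancestors of Kappa), Lambda (in ancestors of Kappa)
Deepest common ancestor (LCA) = Lambda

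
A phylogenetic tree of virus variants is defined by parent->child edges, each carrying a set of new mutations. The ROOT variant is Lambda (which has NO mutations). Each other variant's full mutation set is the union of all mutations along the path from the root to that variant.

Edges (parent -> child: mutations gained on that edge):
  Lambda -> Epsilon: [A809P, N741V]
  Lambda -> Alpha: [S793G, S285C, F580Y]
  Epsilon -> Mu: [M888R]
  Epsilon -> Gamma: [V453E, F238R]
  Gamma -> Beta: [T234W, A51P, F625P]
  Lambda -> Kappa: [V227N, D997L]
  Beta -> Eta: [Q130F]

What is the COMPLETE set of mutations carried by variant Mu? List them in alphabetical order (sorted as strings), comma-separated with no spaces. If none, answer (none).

Answer: A809P,M888R,N741V

Derivation:
At Lambda: gained [] -> total []
At Epsilon: gained ['A809P', 'N741V'] -> total ['A809P', 'N741V']
At Mu: gained ['M888R'] -> total ['A809P', 'M888R', 'N741V']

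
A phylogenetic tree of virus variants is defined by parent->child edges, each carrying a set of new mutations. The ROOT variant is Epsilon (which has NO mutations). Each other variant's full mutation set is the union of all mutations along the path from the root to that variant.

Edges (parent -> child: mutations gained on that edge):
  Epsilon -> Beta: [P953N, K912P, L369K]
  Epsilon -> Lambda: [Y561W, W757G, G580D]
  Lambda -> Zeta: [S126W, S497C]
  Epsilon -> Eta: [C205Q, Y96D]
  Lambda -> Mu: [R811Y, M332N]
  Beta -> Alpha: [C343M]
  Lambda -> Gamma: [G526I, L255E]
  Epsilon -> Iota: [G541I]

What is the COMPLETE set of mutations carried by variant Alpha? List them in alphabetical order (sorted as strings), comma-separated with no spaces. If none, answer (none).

Answer: C343M,K912P,L369K,P953N

Derivation:
At Epsilon: gained [] -> total []
At Beta: gained ['P953N', 'K912P', 'L369K'] -> total ['K912P', 'L369K', 'P953N']
At Alpha: gained ['C343M'] -> total ['C343M', 'K912P', 'L369K', 'P953N']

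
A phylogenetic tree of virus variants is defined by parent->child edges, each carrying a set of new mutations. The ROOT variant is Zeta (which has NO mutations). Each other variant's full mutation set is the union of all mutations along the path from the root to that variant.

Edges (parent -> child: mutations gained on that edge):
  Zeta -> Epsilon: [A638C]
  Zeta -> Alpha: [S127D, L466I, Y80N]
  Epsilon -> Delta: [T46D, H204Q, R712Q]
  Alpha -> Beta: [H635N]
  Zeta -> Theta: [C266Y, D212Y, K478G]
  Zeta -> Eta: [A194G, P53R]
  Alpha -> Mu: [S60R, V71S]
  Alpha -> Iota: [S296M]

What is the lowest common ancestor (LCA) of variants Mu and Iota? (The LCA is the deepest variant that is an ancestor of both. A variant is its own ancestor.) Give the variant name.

Path from root to Mu: Zeta -> Alpha -> Mu
  ancestors of Mu: {Zeta, Alpha, Mu}
Path from root to Iota: Zeta -> Alpha -> Iota
  ancestors of Iota: {Zeta, Alpha, Iota}
Common ancestors: {Zeta, Alpha}
Walk up from Iota: Iota (not in ancestors of Mu), Alpha (in ancestors of Mu), Zeta (in ancestors of Mu)
Deepest common ancestor (LCA) = Alpha

Answer: Alpha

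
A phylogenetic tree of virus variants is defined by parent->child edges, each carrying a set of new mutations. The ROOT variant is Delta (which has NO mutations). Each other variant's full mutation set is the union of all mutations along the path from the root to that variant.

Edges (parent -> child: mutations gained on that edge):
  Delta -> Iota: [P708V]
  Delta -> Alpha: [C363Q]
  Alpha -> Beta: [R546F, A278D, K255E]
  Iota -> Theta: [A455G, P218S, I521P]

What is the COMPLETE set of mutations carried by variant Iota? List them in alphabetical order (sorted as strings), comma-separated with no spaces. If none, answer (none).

At Delta: gained [] -> total []
At Iota: gained ['P708V'] -> total ['P708V']

Answer: P708V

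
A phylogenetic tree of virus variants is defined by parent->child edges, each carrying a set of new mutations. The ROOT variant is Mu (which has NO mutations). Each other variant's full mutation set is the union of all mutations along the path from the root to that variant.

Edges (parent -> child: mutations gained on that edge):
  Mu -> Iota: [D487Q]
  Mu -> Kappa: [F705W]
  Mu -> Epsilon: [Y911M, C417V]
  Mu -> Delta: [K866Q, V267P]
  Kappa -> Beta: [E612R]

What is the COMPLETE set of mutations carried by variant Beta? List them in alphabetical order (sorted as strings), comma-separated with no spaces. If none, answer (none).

At Mu: gained [] -> total []
At Kappa: gained ['F705W'] -> total ['F705W']
At Beta: gained ['E612R'] -> total ['E612R', 'F705W']

Answer: E612R,F705W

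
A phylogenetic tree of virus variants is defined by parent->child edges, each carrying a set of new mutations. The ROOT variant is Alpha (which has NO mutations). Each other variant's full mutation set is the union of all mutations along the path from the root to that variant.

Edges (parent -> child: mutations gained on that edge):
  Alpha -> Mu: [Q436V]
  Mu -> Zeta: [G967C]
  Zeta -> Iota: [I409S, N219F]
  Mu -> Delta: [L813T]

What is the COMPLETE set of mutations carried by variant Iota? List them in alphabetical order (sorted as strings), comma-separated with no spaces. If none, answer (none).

Answer: G967C,I409S,N219F,Q436V

Derivation:
At Alpha: gained [] -> total []
At Mu: gained ['Q436V'] -> total ['Q436V']
At Zeta: gained ['G967C'] -> total ['G967C', 'Q436V']
At Iota: gained ['I409S', 'N219F'] -> total ['G967C', 'I409S', 'N219F', 'Q436V']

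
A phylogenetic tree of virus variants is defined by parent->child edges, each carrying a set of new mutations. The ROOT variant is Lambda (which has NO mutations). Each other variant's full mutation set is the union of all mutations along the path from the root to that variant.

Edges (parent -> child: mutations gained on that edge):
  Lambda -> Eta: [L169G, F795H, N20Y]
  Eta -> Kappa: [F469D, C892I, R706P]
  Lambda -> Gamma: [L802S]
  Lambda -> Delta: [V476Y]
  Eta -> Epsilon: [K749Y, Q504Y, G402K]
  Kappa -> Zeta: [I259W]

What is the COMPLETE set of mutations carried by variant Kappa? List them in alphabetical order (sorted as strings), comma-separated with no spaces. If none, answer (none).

Answer: C892I,F469D,F795H,L169G,N20Y,R706P

Derivation:
At Lambda: gained [] -> total []
At Eta: gained ['L169G', 'F795H', 'N20Y'] -> total ['F795H', 'L169G', 'N20Y']
At Kappa: gained ['F469D', 'C892I', 'R706P'] -> total ['C892I', 'F469D', 'F795H', 'L169G', 'N20Y', 'R706P']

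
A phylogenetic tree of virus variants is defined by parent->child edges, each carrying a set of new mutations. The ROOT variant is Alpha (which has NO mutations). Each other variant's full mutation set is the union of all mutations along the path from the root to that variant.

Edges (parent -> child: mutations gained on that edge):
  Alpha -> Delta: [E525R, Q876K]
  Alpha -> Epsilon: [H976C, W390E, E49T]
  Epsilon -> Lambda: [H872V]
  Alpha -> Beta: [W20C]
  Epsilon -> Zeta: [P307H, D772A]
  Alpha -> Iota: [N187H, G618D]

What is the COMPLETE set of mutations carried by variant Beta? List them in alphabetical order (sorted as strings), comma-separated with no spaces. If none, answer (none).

Answer: W20C

Derivation:
At Alpha: gained [] -> total []
At Beta: gained ['W20C'] -> total ['W20C']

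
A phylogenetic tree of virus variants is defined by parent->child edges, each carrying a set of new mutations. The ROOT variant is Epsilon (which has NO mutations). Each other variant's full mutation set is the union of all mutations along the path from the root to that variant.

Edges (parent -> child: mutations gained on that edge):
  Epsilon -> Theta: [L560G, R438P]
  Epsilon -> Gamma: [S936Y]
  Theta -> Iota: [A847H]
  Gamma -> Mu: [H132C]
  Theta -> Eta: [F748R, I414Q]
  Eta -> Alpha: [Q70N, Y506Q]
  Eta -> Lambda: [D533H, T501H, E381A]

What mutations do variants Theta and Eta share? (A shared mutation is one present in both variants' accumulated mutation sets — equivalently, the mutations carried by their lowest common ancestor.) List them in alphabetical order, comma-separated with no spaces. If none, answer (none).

Answer: L560G,R438P

Derivation:
Accumulating mutations along path to Theta:
  At Epsilon: gained [] -> total []
  At Theta: gained ['L560G', 'R438P'] -> total ['L560G', 'R438P']
Mutations(Theta) = ['L560G', 'R438P']
Accumulating mutations along path to Eta:
  At Epsilon: gained [] -> total []
  At Theta: gained ['L560G', 'R438P'] -> total ['L560G', 'R438P']
  At Eta: gained ['F748R', 'I414Q'] -> total ['F748R', 'I414Q', 'L560G', 'R438P']
Mutations(Eta) = ['F748R', 'I414Q', 'L560G', 'R438P']
Intersection: ['L560G', 'R438P'] ∩ ['F748R', 'I414Q', 'L560G', 'R438P'] = ['L560G', 'R438P']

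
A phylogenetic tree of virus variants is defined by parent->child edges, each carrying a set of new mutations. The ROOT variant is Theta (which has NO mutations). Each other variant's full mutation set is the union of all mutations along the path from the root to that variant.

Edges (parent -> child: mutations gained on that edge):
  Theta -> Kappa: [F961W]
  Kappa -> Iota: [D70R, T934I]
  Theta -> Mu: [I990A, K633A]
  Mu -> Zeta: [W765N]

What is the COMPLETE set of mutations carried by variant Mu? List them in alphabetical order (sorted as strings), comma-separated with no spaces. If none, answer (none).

At Theta: gained [] -> total []
At Mu: gained ['I990A', 'K633A'] -> total ['I990A', 'K633A']

Answer: I990A,K633A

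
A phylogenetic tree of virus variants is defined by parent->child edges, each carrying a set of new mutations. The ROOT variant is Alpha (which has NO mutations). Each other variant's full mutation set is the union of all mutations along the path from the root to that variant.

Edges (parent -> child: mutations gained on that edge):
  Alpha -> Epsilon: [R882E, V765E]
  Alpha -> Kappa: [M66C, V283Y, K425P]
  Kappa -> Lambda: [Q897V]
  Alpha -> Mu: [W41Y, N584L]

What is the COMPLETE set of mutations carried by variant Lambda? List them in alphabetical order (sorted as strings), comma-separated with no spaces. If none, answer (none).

At Alpha: gained [] -> total []
At Kappa: gained ['M66C', 'V283Y', 'K425P'] -> total ['K425P', 'M66C', 'V283Y']
At Lambda: gained ['Q897V'] -> total ['K425P', 'M66C', 'Q897V', 'V283Y']

Answer: K425P,M66C,Q897V,V283Y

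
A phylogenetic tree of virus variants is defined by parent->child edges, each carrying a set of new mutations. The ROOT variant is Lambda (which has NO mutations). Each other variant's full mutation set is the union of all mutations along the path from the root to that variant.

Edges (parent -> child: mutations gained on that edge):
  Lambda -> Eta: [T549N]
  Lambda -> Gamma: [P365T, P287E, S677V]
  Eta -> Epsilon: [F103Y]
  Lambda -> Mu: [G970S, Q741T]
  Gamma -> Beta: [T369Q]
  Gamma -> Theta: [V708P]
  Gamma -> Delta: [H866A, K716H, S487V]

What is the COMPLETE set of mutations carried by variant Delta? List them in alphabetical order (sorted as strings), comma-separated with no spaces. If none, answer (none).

Answer: H866A,K716H,P287E,P365T,S487V,S677V

Derivation:
At Lambda: gained [] -> total []
At Gamma: gained ['P365T', 'P287E', 'S677V'] -> total ['P287E', 'P365T', 'S677V']
At Delta: gained ['H866A', 'K716H', 'S487V'] -> total ['H866A', 'K716H', 'P287E', 'P365T', 'S487V', 'S677V']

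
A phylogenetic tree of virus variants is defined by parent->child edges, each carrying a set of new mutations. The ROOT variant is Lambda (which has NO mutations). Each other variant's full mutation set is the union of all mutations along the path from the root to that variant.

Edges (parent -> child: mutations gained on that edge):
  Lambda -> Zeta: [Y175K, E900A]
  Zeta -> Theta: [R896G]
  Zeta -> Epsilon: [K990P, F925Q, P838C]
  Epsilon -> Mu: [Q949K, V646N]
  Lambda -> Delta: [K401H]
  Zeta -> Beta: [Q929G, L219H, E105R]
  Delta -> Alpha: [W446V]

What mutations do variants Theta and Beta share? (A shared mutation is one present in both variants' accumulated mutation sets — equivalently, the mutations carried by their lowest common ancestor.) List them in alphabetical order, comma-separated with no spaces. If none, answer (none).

Accumulating mutations along path to Theta:
  At Lambda: gained [] -> total []
  At Zeta: gained ['Y175K', 'E900A'] -> total ['E900A', 'Y175K']
  At Theta: gained ['R896G'] -> total ['E900A', 'R896G', 'Y175K']
Mutations(Theta) = ['E900A', 'R896G', 'Y175K']
Accumulating mutations along path to Beta:
  At Lambda: gained [] -> total []
  At Zeta: gained ['Y175K', 'E900A'] -> total ['E900A', 'Y175K']
  At Beta: gained ['Q929G', 'L219H', 'E105R'] -> total ['E105R', 'E900A', 'L219H', 'Q929G', 'Y175K']
Mutations(Beta) = ['E105R', 'E900A', 'L219H', 'Q929G', 'Y175K']
Intersection: ['E900A', 'R896G', 'Y175K'] ∩ ['E105R', 'E900A', 'L219H', 'Q929G', 'Y175K'] = ['E900A', 'Y175K']

Answer: E900A,Y175K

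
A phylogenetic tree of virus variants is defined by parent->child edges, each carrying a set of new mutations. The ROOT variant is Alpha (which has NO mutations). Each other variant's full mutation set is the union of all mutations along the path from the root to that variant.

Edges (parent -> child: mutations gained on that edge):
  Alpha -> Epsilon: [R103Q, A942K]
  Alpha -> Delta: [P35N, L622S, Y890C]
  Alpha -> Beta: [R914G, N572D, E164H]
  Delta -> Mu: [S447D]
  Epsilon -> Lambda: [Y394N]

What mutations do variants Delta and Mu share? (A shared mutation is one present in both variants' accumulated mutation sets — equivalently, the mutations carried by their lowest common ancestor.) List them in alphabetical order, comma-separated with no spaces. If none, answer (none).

Answer: L622S,P35N,Y890C

Derivation:
Accumulating mutations along path to Delta:
  At Alpha: gained [] -> total []
  At Delta: gained ['P35N', 'L622S', 'Y890C'] -> total ['L622S', 'P35N', 'Y890C']
Mutations(Delta) = ['L622S', 'P35N', 'Y890C']
Accumulating mutations along path to Mu:
  At Alpha: gained [] -> total []
  At Delta: gained ['P35N', 'L622S', 'Y890C'] -> total ['L622S', 'P35N', 'Y890C']
  At Mu: gained ['S447D'] -> total ['L622S', 'P35N', 'S447D', 'Y890C']
Mutations(Mu) = ['L622S', 'P35N', 'S447D', 'Y890C']
Intersection: ['L622S', 'P35N', 'Y890C'] ∩ ['L622S', 'P35N', 'S447D', 'Y890C'] = ['L622S', 'P35N', 'Y890C']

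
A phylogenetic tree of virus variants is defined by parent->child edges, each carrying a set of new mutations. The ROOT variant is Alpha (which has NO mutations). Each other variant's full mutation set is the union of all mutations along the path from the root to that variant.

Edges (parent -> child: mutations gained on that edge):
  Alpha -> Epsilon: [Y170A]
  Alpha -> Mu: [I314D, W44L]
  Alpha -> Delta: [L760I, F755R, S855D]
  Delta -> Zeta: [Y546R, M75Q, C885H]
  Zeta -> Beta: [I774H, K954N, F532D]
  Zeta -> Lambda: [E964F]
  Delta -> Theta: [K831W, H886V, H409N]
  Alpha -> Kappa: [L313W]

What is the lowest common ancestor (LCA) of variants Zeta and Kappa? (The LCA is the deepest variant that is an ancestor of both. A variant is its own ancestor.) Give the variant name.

Answer: Alpha

Derivation:
Path from root to Zeta: Alpha -> Delta -> Zeta
  ancestors of Zeta: {Alpha, Delta, Zeta}
Path from root to Kappa: Alpha -> Kappa
  ancestors of Kappa: {Alpha, Kappa}
Common ancestors: {Alpha}
Walk up from Kappa: Kappa (not in ancestors of Zeta), Alpha (in ancestors of Zeta)
Deepest common ancestor (LCA) = Alpha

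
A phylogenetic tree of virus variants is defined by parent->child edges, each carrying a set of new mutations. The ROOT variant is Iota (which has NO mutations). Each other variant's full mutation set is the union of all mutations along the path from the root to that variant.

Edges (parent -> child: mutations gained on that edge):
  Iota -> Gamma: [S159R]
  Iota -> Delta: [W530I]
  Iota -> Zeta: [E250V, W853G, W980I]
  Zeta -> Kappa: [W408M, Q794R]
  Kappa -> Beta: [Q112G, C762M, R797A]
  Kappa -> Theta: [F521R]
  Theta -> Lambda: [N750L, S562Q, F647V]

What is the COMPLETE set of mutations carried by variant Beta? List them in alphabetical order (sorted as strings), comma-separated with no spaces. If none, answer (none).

Answer: C762M,E250V,Q112G,Q794R,R797A,W408M,W853G,W980I

Derivation:
At Iota: gained [] -> total []
At Zeta: gained ['E250V', 'W853G', 'W980I'] -> total ['E250V', 'W853G', 'W980I']
At Kappa: gained ['W408M', 'Q794R'] -> total ['E250V', 'Q794R', 'W408M', 'W853G', 'W980I']
At Beta: gained ['Q112G', 'C762M', 'R797A'] -> total ['C762M', 'E250V', 'Q112G', 'Q794R', 'R797A', 'W408M', 'W853G', 'W980I']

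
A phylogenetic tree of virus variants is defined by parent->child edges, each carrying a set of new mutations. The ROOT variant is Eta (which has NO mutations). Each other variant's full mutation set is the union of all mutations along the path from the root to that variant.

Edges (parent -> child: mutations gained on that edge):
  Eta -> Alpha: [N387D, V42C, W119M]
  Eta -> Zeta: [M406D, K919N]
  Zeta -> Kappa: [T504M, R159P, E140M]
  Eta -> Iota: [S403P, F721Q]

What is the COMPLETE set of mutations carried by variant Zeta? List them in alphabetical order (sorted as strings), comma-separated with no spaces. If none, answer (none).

At Eta: gained [] -> total []
At Zeta: gained ['M406D', 'K919N'] -> total ['K919N', 'M406D']

Answer: K919N,M406D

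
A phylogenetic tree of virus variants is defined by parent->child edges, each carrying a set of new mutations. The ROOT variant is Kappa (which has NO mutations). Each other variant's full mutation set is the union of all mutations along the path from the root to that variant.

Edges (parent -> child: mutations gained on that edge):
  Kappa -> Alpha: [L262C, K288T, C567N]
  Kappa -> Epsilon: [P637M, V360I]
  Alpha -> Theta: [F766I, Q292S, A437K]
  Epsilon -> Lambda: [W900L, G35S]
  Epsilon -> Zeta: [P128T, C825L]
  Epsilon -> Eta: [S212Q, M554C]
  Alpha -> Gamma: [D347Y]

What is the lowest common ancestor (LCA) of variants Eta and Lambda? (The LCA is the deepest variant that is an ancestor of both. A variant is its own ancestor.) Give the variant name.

Answer: Epsilon

Derivation:
Path from root to Eta: Kappa -> Epsilon -> Eta
  ancestors of Eta: {Kappa, Epsilon, Eta}
Path from root to Lambda: Kappa -> Epsilon -> Lambda
  ancestors of Lambda: {Kappa, Epsilon, Lambda}
Common ancestors: {Kappa, Epsilon}
Walk up from Lambda: Lambda (not in ancestors of Eta), Epsilon (in ancestors of Eta), Kappa (in ancestors of Eta)
Deepest common ancestor (LCA) = Epsilon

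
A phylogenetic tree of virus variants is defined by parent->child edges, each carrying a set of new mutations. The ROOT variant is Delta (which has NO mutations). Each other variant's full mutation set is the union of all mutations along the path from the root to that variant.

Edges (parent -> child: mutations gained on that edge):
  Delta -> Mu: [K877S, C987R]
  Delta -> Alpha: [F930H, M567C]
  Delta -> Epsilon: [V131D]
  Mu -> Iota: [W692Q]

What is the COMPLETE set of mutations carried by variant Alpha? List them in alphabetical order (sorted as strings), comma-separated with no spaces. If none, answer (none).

At Delta: gained [] -> total []
At Alpha: gained ['F930H', 'M567C'] -> total ['F930H', 'M567C']

Answer: F930H,M567C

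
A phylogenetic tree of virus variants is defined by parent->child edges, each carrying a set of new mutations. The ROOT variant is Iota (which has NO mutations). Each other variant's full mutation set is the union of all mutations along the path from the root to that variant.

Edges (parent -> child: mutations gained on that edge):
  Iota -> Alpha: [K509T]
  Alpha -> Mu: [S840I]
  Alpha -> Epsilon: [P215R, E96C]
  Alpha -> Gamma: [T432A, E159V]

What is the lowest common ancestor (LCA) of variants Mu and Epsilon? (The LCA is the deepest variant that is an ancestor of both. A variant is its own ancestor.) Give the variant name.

Answer: Alpha

Derivation:
Path from root to Mu: Iota -> Alpha -> Mu
  ancestors of Mu: {Iota, Alpha, Mu}
Path from root to Epsilon: Iota -> Alpha -> Epsilon
  ancestors of Epsilon: {Iota, Alpha, Epsilon}
Common ancestors: {Iota, Alpha}
Walk up from Epsilon: Epsilon (not in ancestors of Mu), Alpha (in ancestors of Mu), Iota (in ancestors of Mu)
Deepest common ancestor (LCA) = Alpha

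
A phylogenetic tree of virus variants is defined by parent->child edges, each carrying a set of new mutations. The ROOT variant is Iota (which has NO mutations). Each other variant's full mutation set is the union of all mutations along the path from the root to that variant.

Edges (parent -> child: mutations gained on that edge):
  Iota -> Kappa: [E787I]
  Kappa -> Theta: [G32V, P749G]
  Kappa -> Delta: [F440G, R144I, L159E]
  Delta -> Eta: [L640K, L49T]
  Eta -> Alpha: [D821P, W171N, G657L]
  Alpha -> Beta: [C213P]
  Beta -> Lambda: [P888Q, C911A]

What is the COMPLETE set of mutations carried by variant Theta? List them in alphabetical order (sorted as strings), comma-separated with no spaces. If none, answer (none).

Answer: E787I,G32V,P749G

Derivation:
At Iota: gained [] -> total []
At Kappa: gained ['E787I'] -> total ['E787I']
At Theta: gained ['G32V', 'P749G'] -> total ['E787I', 'G32V', 'P749G']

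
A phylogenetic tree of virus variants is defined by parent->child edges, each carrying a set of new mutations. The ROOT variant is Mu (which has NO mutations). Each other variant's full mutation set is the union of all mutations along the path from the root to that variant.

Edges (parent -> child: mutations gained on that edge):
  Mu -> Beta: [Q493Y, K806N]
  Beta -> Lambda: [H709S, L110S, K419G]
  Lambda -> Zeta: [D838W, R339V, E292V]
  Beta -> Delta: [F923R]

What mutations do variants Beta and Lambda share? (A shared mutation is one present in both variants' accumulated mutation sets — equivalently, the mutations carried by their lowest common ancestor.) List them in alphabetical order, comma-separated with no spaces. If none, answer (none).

Accumulating mutations along path to Beta:
  At Mu: gained [] -> total []
  At Beta: gained ['Q493Y', 'K806N'] -> total ['K806N', 'Q493Y']
Mutations(Beta) = ['K806N', 'Q493Y']
Accumulating mutations along path to Lambda:
  At Mu: gained [] -> total []
  At Beta: gained ['Q493Y', 'K806N'] -> total ['K806N', 'Q493Y']
  At Lambda: gained ['H709S', 'L110S', 'K419G'] -> total ['H709S', 'K419G', 'K806N', 'L110S', 'Q493Y']
Mutations(Lambda) = ['H709S', 'K419G', 'K806N', 'L110S', 'Q493Y']
Intersection: ['K806N', 'Q493Y'] ∩ ['H709S', 'K419G', 'K806N', 'L110S', 'Q493Y'] = ['K806N', 'Q493Y']

Answer: K806N,Q493Y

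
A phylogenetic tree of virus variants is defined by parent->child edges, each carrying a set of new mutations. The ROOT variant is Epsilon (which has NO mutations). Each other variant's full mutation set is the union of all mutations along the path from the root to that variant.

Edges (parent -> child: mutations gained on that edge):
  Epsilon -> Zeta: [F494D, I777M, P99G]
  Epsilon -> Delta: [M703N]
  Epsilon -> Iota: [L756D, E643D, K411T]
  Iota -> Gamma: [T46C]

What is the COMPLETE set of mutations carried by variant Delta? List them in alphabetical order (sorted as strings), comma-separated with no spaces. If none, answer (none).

Answer: M703N

Derivation:
At Epsilon: gained [] -> total []
At Delta: gained ['M703N'] -> total ['M703N']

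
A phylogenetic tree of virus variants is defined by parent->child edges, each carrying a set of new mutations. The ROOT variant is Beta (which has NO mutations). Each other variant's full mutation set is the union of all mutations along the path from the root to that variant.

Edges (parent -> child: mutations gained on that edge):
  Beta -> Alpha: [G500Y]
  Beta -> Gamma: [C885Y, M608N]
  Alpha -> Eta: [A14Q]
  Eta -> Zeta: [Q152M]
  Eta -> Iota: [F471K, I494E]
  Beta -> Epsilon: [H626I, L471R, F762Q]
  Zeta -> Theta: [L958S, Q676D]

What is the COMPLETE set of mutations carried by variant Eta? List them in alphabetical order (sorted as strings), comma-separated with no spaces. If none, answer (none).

Answer: A14Q,G500Y

Derivation:
At Beta: gained [] -> total []
At Alpha: gained ['G500Y'] -> total ['G500Y']
At Eta: gained ['A14Q'] -> total ['A14Q', 'G500Y']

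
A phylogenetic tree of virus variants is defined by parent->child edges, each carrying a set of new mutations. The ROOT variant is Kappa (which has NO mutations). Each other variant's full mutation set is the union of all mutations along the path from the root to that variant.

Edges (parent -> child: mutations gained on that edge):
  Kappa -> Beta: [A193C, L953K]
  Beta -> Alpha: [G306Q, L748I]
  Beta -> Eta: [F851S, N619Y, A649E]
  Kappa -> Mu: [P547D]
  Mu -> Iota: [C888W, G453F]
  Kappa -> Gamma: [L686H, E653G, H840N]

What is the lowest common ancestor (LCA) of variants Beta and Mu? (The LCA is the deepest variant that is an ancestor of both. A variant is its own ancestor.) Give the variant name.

Path from root to Beta: Kappa -> Beta
  ancestors of Beta: {Kappa, Beta}
Path from root to Mu: Kappa -> Mu
  ancestors of Mu: {Kappa, Mu}
Common ancestors: {Kappa}
Walk up from Mu: Mu (not in ancestors of Beta), Kappa (in ancestors of Beta)
Deepest common ancestor (LCA) = Kappa

Answer: Kappa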